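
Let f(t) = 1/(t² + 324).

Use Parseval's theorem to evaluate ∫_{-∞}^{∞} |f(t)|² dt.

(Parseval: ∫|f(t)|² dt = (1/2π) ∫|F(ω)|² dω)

∫|f(t)|² dt = \frac{\pi}{11664}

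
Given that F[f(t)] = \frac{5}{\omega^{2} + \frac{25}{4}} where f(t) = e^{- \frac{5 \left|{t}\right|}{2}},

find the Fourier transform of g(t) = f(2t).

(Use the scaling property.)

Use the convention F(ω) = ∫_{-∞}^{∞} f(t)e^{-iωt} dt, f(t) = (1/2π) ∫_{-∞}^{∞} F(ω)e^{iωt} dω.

F[g](ω) = \frac{10}{\omega^{2} + 25}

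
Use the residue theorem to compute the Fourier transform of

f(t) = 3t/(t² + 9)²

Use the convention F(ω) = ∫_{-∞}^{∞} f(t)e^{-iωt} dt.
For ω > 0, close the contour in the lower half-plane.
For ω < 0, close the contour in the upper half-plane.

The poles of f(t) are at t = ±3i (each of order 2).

Let g(z) = f(z)e^{-iωz}; for large |z| the factor e^{-iωz} decays in the lower half-plane when ω > 0 and in the upper half-plane when ω < 0.

Case ω > 0 (lower half-plane, clockwise contour ⇒ F(ω) = -2πi·ΣRes):
  Res_{z = - 3 i} g(z) = \frac{\omega e^{- 3 \omega}}{4} (pole of order 2)
  F(ω) = -2πi·ΣRes = - \frac{i \pi \omega e^{- 3 \omega}}{2}

Case ω < 0 (upper half-plane, counterclockwise contour ⇒ F(ω) = +2πi·ΣRes):
  Res_{z = 3 i} g(z) = - \frac{\omega e^{3 \omega}}{4} (pole of order 2)
  F(ω) = 2πi·ΣRes = - \frac{i \pi \omega e^{3 \omega}}{2}

Both cases combine into a single formula in |ω|:

F(ω) = - \frac{i \pi \omega e^{- 3 \left|{\omega}\right|}}{2}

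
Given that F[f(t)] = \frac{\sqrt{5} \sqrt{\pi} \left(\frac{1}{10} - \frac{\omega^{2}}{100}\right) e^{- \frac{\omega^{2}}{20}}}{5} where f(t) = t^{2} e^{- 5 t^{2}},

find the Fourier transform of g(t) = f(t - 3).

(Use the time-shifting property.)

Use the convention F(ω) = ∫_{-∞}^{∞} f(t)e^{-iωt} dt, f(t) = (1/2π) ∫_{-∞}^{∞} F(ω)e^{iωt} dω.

F[g](ω) = \frac{\sqrt{5} \sqrt{\pi} \left(10 - \omega^{2}\right) e^{- \frac{\omega \left(\omega + 60 i\right)}{20}}}{500}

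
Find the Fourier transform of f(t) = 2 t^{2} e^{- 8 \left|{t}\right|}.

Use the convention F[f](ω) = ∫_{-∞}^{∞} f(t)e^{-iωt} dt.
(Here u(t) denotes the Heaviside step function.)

F(ω) = \frac{64 \left(64 - 3 \omega^{2}\right)}{\left(\omega^{2} + 64\right)^{3}}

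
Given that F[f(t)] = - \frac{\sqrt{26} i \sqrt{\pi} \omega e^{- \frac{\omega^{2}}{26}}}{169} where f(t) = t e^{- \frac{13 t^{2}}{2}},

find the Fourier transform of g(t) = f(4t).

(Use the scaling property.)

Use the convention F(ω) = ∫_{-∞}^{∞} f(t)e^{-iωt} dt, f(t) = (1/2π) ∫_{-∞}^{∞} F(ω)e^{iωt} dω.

F[g](ω) = - \frac{\sqrt{26} i \sqrt{\pi} \omega e^{- \frac{\omega^{2}}{416}}}{2704}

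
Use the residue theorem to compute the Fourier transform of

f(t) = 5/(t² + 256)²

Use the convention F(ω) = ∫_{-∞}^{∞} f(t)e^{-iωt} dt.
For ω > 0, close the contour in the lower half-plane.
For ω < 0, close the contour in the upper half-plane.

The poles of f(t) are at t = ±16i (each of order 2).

Let g(z) = f(z)e^{-iωz}; for large |z| the factor e^{-iωz} decays in the lower half-plane when ω > 0 and in the upper half-plane when ω < 0.

Case ω > 0 (lower half-plane, clockwise contour ⇒ F(ω) = -2πi·ΣRes):
  Res_{z = - 16 i} g(z) = \frac{5 i \left(16 \omega + 1\right) e^{- 16 \omega}}{16384} (pole of order 2)
  F(ω) = -2πi·ΣRes = \frac{5 \pi \left(16 \omega + 1\right) e^{- 16 \omega}}{8192}

Case ω < 0 (upper half-plane, counterclockwise contour ⇒ F(ω) = +2πi·ΣRes):
  Res_{z = 16 i} g(z) = \frac{5 i \left(16 \omega - 1\right) e^{16 \omega}}{16384} (pole of order 2)
  F(ω) = 2πi·ΣRes = \frac{5 \pi \left(1 - 16 \omega\right) e^{16 \omega}}{8192}

Both cases combine into a single formula in |ω|:

F(ω) = \frac{5 \pi \left(16 \left|{\omega}\right| + 1\right) e^{- 16 \left|{\omega}\right|}}{8192}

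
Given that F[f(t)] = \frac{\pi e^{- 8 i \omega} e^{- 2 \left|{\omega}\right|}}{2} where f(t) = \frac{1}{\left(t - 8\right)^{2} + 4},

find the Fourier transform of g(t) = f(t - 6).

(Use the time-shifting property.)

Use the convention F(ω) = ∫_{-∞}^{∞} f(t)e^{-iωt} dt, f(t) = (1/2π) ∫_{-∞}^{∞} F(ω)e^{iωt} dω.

F[g](ω) = \frac{\pi e^{- 14 i \omega - 2 \left|{\omega}\right|}}{2}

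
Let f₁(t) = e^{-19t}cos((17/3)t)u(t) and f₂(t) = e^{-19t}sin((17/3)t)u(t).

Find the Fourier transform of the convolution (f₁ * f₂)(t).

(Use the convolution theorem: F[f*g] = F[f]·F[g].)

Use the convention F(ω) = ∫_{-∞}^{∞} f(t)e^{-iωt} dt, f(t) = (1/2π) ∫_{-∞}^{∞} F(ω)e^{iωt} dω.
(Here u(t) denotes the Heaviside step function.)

F[f₁*f₂](ω) = \frac{459 \left(i \omega + 19\right)}{\left(9 \left(i \omega + 19\right)^{2} + 289\right)^{2}}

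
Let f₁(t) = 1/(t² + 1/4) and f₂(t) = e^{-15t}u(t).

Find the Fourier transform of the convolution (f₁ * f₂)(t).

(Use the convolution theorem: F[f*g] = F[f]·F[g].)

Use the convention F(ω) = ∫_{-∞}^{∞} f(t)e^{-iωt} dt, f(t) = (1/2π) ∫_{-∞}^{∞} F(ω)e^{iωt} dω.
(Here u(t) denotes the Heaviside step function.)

F[f₁*f₂](ω) = \frac{2 \pi e^{- \frac{\left|{\omega}\right|}{2}}}{i \omega + 15}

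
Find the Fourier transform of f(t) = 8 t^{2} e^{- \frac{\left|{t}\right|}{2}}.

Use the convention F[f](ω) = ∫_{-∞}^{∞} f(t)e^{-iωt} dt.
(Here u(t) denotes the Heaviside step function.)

F(ω) = \frac{256 \left(1 - 12 \omega^{2}\right)}{\left(4 \omega^{2} + 1\right)^{3}}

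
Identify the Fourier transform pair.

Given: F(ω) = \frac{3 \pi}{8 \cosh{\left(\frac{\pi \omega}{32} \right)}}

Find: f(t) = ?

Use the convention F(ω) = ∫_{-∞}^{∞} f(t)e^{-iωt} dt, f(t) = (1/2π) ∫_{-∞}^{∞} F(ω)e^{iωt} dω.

f(t) = \frac{6}{\cosh{\left(16 t \right)}}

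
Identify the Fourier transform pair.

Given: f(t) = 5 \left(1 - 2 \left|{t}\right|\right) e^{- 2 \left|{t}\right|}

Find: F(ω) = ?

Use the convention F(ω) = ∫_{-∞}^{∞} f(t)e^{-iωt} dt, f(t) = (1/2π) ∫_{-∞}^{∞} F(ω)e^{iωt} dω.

F(ω) = \frac{40 \omega^{2}}{\left(\omega^{2} + 4\right)^{2}}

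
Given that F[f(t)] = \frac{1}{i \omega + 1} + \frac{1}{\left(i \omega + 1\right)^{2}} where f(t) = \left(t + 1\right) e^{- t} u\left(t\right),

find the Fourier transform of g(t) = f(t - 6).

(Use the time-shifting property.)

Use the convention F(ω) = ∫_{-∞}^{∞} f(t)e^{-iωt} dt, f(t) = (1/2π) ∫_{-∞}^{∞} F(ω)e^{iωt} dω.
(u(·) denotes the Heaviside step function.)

F[g](ω) = \frac{\left(- i \omega - 2\right) e^{- 6 i \omega}}{\omega^{2} - 2 i \omega - 1}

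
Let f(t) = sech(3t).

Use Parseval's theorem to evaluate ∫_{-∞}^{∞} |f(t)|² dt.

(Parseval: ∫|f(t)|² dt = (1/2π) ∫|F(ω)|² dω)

∫|f(t)|² dt = \frac{2}{3}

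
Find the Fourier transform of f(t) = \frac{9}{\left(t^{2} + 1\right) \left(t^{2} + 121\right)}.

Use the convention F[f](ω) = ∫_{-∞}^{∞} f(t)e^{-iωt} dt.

F(ω) = \frac{3 \pi \left(11 e^{10 \left|{\omega}\right|} - 1\right) e^{- 11 \left|{\omega}\right|}}{440}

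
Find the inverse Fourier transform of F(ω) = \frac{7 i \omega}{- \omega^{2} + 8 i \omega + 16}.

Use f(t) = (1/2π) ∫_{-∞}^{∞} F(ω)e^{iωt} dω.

f(t) = 7 \left(1 - 4 t\right) e^{- 4 t} u\left(t\right)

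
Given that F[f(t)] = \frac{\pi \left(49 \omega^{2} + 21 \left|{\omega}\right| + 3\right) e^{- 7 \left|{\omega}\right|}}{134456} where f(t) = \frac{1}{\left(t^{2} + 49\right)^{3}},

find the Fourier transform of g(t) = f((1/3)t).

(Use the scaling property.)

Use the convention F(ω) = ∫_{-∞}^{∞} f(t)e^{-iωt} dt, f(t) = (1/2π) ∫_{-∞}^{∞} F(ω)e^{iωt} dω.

F[g](ω) = \frac{9 \pi \left(147 \omega^{2} + 21 \left|{\omega}\right| + 1\right) e^{- 21 \left|{\omega}\right|}}{134456}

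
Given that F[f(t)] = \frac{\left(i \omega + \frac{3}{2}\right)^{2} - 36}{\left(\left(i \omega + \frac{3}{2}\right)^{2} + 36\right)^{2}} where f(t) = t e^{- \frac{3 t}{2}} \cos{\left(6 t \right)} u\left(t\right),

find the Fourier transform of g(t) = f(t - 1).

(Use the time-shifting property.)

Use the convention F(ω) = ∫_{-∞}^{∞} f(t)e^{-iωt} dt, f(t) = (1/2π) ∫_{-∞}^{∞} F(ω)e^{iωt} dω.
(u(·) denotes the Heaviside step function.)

F[g](ω) = \frac{4 \left(\left(2 i \omega + 3\right)^{2} - 144\right) e^{- i \omega}}{\left(\left(2 i \omega + 3\right)^{2} + 144\right)^{2}}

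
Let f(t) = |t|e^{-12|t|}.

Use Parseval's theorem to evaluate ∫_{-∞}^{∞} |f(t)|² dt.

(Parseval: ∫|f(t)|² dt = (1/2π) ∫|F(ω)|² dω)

∫|f(t)|² dt = \frac{1}{3456}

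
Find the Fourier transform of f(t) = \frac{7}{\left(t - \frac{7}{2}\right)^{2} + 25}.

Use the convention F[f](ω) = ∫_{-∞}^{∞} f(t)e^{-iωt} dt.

F(ω) = \frac{7 \pi e^{- \frac{7 i \omega}{2} - 5 \left|{\omega}\right|}}{5}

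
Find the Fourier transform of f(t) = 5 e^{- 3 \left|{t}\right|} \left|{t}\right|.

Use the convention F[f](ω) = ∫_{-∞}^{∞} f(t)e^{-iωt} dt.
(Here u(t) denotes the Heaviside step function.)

F(ω) = \frac{10 \left(9 - \omega^{2}\right)}{\left(\omega^{2} + 9\right)^{2}}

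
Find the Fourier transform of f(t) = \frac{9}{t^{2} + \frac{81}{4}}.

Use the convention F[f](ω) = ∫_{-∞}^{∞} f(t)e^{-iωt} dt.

F(ω) = 2 \pi e^{- \frac{9 \left|{\omega}\right|}{2}}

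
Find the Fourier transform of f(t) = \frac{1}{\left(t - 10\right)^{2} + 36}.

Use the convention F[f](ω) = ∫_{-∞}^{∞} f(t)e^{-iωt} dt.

F(ω) = \frac{\pi e^{- 10 i \omega - 6 \left|{\omega}\right|}}{6}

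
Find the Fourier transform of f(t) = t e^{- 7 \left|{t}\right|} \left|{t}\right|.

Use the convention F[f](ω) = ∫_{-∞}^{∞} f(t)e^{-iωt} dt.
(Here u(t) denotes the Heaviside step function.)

F(ω) = \frac{4 i \omega \left(\omega^{2} - 147\right)}{\left(\omega^{2} + 49\right)^{3}}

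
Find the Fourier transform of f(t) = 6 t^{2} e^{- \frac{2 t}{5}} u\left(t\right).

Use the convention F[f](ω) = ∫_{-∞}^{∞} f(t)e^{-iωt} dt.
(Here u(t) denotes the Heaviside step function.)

F(ω) = \frac{1500}{\left(5 i \omega + 2\right)^{3}}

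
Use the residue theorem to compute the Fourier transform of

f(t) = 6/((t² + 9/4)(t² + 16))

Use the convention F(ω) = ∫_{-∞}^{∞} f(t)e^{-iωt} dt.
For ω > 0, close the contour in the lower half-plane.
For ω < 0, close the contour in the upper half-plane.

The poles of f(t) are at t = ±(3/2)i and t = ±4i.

Let g(z) = f(z)e^{-iωz}; for large |z| the factor e^{-iωz} decays in the lower half-plane when ω > 0 and in the upper half-plane when ω < 0.

Case ω > 0 (lower half-plane, clockwise contour ⇒ F(ω) = -2πi·ΣRes):
  Res_{z = - \frac{3 i}{2}} g(z) = \frac{8 i e^{- \frac{3 \omega}{2}}}{55}
  Res_{z = - 4 i} g(z) = - \frac{3 i e^{- 4 \omega}}{55}
  F(ω) = -2πi·ΣRes = - \frac{6 \pi e^{- 4 \omega}}{55} + \frac{16 \pi e^{- \frac{3 \omega}{2}}}{55}

Case ω < 0 (upper half-plane, counterclockwise contour ⇒ F(ω) = +2πi·ΣRes):
  Res_{z = \frac{3 i}{2}} g(z) = - \frac{8 i e^{\frac{3 \omega}{2}}}{55}
  Res_{z = 4 i} g(z) = \frac{3 i e^{4 \omega}}{55}
  F(ω) = 2πi·ΣRes = \frac{2 \pi \left(8 e^{\frac{3 \omega}{2}} - 3 e^{4 \omega}\right)}{55}

Both cases combine into a single formula in |ω|:

F(ω) = - \frac{6 \pi e^{- 4 \left|{\omega}\right|}}{55} + \frac{16 \pi e^{- \frac{3 \left|{\omega}\right|}{2}}}{55}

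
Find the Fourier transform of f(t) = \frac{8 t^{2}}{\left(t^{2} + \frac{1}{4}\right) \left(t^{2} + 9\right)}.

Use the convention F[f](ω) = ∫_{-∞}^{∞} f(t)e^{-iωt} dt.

F(ω) = \frac{96 \pi e^{- 3 \left|{\omega}\right|}}{35} - \frac{16 \pi e^{- \frac{\left|{\omega}\right|}{2}}}{35}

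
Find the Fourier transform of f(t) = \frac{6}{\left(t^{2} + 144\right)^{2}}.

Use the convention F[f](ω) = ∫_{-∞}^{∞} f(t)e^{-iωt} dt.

F(ω) = \frac{\pi \left(12 \left|{\omega}\right| + 1\right) e^{- 12 \left|{\omega}\right|}}{576}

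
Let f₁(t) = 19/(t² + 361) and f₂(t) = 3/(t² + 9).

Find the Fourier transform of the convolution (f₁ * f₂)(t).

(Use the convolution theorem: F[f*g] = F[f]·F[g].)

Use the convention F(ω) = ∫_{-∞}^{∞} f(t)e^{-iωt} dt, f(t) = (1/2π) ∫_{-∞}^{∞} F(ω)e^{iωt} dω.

F[f₁*f₂](ω) = \pi^{2} e^{- 22 \left|{\omega}\right|}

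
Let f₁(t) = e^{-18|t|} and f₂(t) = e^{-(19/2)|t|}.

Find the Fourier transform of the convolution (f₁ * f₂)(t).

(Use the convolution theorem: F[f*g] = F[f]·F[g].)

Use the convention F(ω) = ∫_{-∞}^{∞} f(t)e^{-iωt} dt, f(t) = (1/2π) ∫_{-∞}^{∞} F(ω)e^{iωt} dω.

F[f₁*f₂](ω) = \frac{2736}{\left(\omega^{2} + 324\right) \left(4 \omega^{2} + 361\right)}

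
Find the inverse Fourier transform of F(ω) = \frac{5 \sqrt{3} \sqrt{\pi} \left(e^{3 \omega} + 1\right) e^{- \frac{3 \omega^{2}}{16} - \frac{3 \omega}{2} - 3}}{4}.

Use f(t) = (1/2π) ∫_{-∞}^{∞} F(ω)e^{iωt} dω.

f(t) = 5 e^{- \frac{4 t^{2}}{3}} \cos{\left(4 t \right)}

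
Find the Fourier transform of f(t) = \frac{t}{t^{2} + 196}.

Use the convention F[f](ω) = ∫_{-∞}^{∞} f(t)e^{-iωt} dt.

F(ω) = - i \pi e^{- 14 \left|{\omega}\right|} \operatorname{sign}{\left(\omega \right)}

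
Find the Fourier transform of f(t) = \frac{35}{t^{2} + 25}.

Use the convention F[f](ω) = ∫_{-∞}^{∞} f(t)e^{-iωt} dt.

F(ω) = 7 \pi e^{- 5 \left|{\omega}\right|}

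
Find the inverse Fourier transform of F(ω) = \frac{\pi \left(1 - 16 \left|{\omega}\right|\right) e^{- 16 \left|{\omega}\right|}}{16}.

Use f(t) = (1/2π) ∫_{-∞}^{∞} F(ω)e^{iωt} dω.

f(t) = \frac{2 t^{2}}{\left(t^{2} + 256\right)^{2}}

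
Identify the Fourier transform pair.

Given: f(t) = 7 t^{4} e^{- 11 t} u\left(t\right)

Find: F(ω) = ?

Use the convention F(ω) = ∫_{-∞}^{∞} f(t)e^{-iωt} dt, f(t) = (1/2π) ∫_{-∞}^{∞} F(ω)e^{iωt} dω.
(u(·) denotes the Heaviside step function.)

F(ω) = \frac{168}{\left(i \omega + 11\right)^{5}}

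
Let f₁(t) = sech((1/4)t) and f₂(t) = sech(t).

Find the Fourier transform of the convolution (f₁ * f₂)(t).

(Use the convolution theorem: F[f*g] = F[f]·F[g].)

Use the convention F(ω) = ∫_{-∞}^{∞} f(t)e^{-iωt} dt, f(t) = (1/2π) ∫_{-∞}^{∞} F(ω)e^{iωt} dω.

F[f₁*f₂](ω) = \frac{4 \pi^{2}}{\cosh{\left(\frac{\pi \omega}{2} \right)} \cosh{\left(2 \pi \omega \right)}}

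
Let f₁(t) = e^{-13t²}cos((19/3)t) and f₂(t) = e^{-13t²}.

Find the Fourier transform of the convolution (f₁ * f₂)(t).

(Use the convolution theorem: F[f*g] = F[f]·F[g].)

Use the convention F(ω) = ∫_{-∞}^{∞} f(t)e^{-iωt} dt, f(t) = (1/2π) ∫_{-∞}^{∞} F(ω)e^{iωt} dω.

F[f₁*f₂](ω) = \frac{\pi \left(e^{\frac{19 \omega}{39}} + 1\right) e^{- \frac{\omega^{2}}{26} - \frac{19 \omega}{78} - \frac{361}{468}}}{26}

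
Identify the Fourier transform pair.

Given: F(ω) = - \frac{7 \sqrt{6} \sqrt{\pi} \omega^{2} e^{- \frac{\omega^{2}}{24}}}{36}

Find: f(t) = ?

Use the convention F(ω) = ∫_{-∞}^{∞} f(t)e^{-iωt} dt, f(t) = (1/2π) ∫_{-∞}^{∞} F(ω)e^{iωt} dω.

f(t) = 7 \left(24 t^{2} - 2\right) e^{- 6 t^{2}}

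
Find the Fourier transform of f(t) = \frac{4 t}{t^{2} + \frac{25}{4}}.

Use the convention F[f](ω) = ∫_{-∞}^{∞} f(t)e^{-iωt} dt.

F(ω) = - 4 i \pi e^{- \frac{5 \left|{\omega}\right|}{2}} \operatorname{sign}{\left(\omega \right)}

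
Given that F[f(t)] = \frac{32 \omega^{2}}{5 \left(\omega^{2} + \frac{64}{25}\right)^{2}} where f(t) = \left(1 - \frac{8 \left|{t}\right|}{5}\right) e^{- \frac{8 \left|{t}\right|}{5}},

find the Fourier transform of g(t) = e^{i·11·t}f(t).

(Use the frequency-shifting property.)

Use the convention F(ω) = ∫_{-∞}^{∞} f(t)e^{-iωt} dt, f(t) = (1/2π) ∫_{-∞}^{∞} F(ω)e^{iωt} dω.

F[g](ω) = \frac{4000 \left(\omega - 11\right)^{2}}{\left(25 \left(\omega - 11\right)^{2} + 64\right)^{2}}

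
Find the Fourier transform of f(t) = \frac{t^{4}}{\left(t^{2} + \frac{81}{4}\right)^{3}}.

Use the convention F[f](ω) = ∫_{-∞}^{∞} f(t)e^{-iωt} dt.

F(ω) = \frac{\pi \left(27 \omega^{2} - 30 \left|{\omega}\right| + 4\right) e^{- \frac{9 \left|{\omega}\right|}{2}}}{48}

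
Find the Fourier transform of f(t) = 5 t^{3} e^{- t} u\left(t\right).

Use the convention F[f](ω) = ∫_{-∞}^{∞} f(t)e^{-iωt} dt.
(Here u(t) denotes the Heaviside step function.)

F(ω) = \frac{30}{\left(i \omega + 1\right)^{4}}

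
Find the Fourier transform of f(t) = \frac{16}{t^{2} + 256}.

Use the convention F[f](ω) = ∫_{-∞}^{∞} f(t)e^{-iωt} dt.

F(ω) = \pi e^{- 16 \left|{\omega}\right|}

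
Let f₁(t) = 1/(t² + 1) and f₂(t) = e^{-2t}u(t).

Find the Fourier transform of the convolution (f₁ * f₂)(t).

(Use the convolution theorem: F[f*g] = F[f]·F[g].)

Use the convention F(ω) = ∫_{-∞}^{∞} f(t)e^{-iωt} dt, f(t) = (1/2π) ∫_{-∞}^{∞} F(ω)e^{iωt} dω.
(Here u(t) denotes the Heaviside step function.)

F[f₁*f₂](ω) = \frac{\pi e^{- \left|{\omega}\right|}}{i \omega + 2}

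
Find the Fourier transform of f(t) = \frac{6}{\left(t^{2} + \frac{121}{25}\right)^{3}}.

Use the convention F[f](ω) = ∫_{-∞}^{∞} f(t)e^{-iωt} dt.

F(ω) = \frac{375 \pi \left(121 \omega^{2} + 165 \left|{\omega}\right| + 75\right) e^{- \frac{11 \left|{\omega}\right|}{5}}}{644204}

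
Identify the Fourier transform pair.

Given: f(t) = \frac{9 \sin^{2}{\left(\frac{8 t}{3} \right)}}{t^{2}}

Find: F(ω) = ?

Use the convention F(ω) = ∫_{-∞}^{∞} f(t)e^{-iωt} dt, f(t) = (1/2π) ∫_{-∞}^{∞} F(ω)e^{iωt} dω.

F(ω) = \begin{cases} \frac{3 \pi \left(16 - 3 \left|{\omega}\right|\right)}{2} & \text{for}\: \omega > - \frac{16}{3} \wedge \omega < \frac{16}{3} \\0 & \text{otherwise} \end{cases}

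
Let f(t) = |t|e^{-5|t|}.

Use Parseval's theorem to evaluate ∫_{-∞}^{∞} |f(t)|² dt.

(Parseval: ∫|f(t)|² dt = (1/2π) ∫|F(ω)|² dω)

∫|f(t)|² dt = \frac{1}{250}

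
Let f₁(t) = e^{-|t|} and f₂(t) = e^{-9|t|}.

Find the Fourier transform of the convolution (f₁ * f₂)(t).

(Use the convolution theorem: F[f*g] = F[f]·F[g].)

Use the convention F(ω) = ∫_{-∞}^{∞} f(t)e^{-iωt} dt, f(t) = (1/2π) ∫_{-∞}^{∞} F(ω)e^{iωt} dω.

F[f₁*f₂](ω) = \frac{36}{\left(\omega^{2} + 1\right) \left(\omega^{2} + 81\right)}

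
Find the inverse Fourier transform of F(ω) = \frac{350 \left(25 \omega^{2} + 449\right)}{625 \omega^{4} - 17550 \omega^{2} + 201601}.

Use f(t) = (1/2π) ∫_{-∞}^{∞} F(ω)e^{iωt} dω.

f(t) = 5 e^{- \frac{7 \left|{t}\right|}{5}} \cos{\left(4 \left|{t}\right| \right)}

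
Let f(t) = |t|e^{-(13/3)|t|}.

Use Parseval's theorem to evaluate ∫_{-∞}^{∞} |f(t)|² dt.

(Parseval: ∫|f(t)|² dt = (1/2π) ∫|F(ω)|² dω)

∫|f(t)|² dt = \frac{27}{4394}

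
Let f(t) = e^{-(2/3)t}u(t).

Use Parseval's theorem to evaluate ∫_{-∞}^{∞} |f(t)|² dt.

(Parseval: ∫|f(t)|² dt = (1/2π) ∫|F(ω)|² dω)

∫|f(t)|² dt = \frac{3}{4}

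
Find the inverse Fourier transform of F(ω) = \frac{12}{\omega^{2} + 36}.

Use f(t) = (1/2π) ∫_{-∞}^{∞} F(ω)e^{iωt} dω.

f(t) = e^{- 6 \left|{t}\right|}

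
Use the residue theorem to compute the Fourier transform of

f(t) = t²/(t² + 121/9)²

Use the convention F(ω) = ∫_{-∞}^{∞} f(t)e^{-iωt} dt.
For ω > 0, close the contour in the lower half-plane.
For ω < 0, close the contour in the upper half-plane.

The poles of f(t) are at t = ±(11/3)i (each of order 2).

Let g(z) = f(z)e^{-iωz}; for large |z| the factor e^{-iωz} decays in the lower half-plane when ω > 0 and in the upper half-plane when ω < 0.

Case ω > 0 (lower half-plane, clockwise contour ⇒ F(ω) = -2πi·ΣRes):
  Res_{z = - \frac{11 i}{3}} g(z) = \frac{i \left(3 - 11 \omega\right) e^{- \frac{11 \omega}{3}}}{44} (pole of order 2)
  F(ω) = -2πi·ΣRes = \frac{\pi \left(3 - 11 \omega\right) e^{- \frac{11 \omega}{3}}}{22}

Case ω < 0 (upper half-plane, counterclockwise contour ⇒ F(ω) = +2πi·ΣRes):
  Res_{z = \frac{11 i}{3}} g(z) = \frac{i \left(- 11 \omega - 3\right) e^{\frac{11 \omega}{3}}}{44} (pole of order 2)
  F(ω) = 2πi·ΣRes = \frac{\pi \left(11 \omega + 3\right) e^{\frac{11 \omega}{3}}}{22}

Both cases combine into a single formula in |ω|:

F(ω) = \frac{\pi \left(3 - 11 \left|{\omega}\right|\right) e^{- \frac{11 \left|{\omega}\right|}{3}}}{22}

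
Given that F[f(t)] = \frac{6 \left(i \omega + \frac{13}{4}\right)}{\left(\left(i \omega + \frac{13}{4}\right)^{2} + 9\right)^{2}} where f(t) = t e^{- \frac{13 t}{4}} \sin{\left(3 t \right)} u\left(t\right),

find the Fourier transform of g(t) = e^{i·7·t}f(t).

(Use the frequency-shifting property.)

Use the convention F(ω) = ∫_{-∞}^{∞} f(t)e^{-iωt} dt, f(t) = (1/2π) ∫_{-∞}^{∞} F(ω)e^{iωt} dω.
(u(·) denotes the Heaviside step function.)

F[g](ω) = \frac{384 \left(4 i \left(\omega - 7\right) + 13\right)}{\left(\left(4 i \left(\omega - 7\right) + 13\right)^{2} + 144\right)^{2}}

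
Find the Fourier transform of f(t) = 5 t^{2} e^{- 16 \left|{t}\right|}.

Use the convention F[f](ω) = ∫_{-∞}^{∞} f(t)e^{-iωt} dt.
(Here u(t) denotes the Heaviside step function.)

F(ω) = \frac{320 \left(256 - 3 \omega^{2}\right)}{\left(\omega^{2} + 256\right)^{3}}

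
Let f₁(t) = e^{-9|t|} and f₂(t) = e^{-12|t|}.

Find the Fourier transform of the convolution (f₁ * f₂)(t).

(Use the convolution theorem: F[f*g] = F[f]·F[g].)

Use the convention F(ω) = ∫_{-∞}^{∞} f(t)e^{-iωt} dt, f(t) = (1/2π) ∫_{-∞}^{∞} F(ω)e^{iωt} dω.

F[f₁*f₂](ω) = \frac{432}{\left(\omega^{2} + 81\right) \left(\omega^{2} + 144\right)}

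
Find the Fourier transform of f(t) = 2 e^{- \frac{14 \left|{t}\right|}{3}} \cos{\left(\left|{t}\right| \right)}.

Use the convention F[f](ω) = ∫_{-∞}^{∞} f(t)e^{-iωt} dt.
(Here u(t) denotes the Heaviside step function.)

F(ω) = \frac{168 \left(9 \omega^{2} + 205\right)}{81 \omega^{4} + 3366 \omega^{2} + 42025}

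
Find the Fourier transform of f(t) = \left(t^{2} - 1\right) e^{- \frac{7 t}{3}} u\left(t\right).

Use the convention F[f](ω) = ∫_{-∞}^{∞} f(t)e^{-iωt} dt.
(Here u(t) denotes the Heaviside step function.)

F(ω) = \frac{3 \left(54 i \omega - \left(3 i \omega + 7\right)^{3} + 126\right)}{\left(3 i \omega + 7\right)^{4}}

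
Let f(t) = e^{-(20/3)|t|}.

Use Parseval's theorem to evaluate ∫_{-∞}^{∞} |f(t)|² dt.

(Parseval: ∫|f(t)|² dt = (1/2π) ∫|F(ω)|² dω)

∫|f(t)|² dt = \frac{3}{20}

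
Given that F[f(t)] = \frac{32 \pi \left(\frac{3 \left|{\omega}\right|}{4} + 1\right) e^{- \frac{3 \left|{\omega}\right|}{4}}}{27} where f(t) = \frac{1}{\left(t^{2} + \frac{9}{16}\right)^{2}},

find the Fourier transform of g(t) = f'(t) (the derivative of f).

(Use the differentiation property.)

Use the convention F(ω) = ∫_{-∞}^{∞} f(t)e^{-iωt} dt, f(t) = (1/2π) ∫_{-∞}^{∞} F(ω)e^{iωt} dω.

F[g](ω) = \frac{8 i \pi \omega \left(3 \left|{\omega}\right| + 4\right) e^{- \frac{3 \left|{\omega}\right|}{4}}}{27}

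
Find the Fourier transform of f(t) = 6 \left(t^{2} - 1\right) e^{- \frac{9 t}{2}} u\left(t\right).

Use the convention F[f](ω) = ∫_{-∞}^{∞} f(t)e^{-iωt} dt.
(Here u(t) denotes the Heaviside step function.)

F(ω) = \frac{12 \left(16 i \omega - \left(2 i \omega + 9\right)^{3} + 72\right)}{\left(2 i \omega + 9\right)^{4}}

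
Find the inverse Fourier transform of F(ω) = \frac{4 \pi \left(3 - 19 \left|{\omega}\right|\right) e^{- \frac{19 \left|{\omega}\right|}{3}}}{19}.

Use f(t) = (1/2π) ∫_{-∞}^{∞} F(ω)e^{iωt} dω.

f(t) = \frac{8 t^{2}}{\left(t^{2} + \frac{361}{9}\right)^{2}}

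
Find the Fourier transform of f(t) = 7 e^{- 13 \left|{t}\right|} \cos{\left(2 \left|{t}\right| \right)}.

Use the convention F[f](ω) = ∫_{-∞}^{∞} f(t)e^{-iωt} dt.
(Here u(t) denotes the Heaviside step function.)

F(ω) = \frac{182 \left(\omega^{2} + 173\right)}{\omega^{4} + 330 \omega^{2} + 29929}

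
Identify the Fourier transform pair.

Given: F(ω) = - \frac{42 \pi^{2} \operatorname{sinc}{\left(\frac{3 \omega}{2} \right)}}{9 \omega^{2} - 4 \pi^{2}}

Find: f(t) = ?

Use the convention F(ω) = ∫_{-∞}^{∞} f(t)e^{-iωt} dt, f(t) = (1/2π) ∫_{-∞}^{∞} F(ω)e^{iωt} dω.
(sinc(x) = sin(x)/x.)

f(t) = 7 \left(\begin{cases} \frac{\cos{\left(\frac{2 \pi t}{3} \right)}}{2} + \frac{1}{2} & \text{for}\: \left|{t}\right| < \frac{3}{2} \\0 & \text{otherwise} \end{cases}\right)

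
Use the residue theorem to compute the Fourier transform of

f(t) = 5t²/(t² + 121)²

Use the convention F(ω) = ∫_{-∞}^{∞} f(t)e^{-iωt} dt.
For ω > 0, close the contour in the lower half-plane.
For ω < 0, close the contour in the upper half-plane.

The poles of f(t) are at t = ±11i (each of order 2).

Let g(z) = f(z)e^{-iωz}; for large |z| the factor e^{-iωz} decays in the lower half-plane when ω > 0 and in the upper half-plane when ω < 0.

Case ω > 0 (lower half-plane, clockwise contour ⇒ F(ω) = -2πi·ΣRes):
  Res_{z = - 11 i} g(z) = \frac{5 i \left(1 - 11 \omega\right) e^{- 11 \omega}}{44} (pole of order 2)
  F(ω) = -2πi·ΣRes = \frac{5 \pi \left(1 - 11 \omega\right) e^{- 11 \omega}}{22}

Case ω < 0 (upper half-plane, counterclockwise contour ⇒ F(ω) = +2πi·ΣRes):
  Res_{z = 11 i} g(z) = \frac{5 i \left(- 11 \omega - 1\right) e^{11 \omega}}{44} (pole of order 2)
  F(ω) = 2πi·ΣRes = \frac{5 \pi \left(11 \omega + 1\right) e^{11 \omega}}{22}

Both cases combine into a single formula in |ω|:

F(ω) = \frac{5 \pi \left(1 - 11 \left|{\omega}\right|\right) e^{- 11 \left|{\omega}\right|}}{22}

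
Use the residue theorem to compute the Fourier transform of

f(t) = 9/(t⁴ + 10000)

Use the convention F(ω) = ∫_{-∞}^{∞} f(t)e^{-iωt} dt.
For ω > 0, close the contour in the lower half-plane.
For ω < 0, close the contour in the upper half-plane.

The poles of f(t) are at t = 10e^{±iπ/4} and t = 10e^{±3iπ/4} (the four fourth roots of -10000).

Let g(z) = f(z)e^{-iωz}; for large |z| the factor e^{-iωz} decays in the lower half-plane when ω > 0 and in the upper half-plane when ω < 0.

Case ω > 0 (lower half-plane, clockwise contour ⇒ F(ω) = -2πi·ΣRes):
  Res_{z = - 5 \sqrt{2} - 5 \sqrt{2} i} g(z) = \frac{9 \sqrt{2} i \left(1 - i\right) e^{5 \sqrt{2} \omega \left(-1 + i\right)}}{8000}
  Res_{z = 5 \sqrt{2} - 5 \sqrt{2} i} g(z) = \frac{9 \sqrt{2} i \left(1 + i\right) e^{- 5 \sqrt{2} \omega \left(1 + i\right)}}{8000}
  F(ω) = -2πi·ΣRes = \frac{9 \sqrt{2} \pi \left(1 - i\right) \left(e^{10 \sqrt{2} i \omega} + i\right) e^{- 5 \sqrt{2} \omega \left(1 + i\right)}}{4000} = \frac{9 \pi e^{- 5 \sqrt{2} \omega} \sin{\left(5 \sqrt{2} \omega + \frac{\pi}{4} \right)}}{1000}

Case ω < 0 (upper half-plane, counterclockwise contour ⇒ F(ω) = +2πi·ΣRes):
  Res_{z = 5 \sqrt{2} + 5 \sqrt{2} i} g(z) = \frac{9 \sqrt{2} i \left(-1 + i\right) e^{5 \sqrt{2} \omega \left(1 - i\right)}}{8000}
  Res_{z = - 5 \sqrt{2} + 5 \sqrt{2} i} g(z) = \frac{9 \sqrt{2} \left(1 - i\right) e^{5 \sqrt{2} \omega \left(1 + i\right)}}{8000}
  F(ω) = 2πi·ΣRes = - \frac{9 \sqrt{2} i \pi \left(i \left(1 - i\right) e^{5 \sqrt{2} \omega \left(1 - i\right)} - \left(1 - i\right) e^{5 \sqrt{2} \omega \left(1 + i\right)}\right)}{4000} = \frac{9 \pi e^{5 \sqrt{2} \omega} \cos{\left(5 \sqrt{2} \omega + \frac{\pi}{4} \right)}}{1000}

Both cases combine into a single formula in |ω|:

F(ω) = \frac{9 \pi e^{- 5 \sqrt{2} \left|{\omega}\right|} \sin{\left(5 \sqrt{2} \left|{\omega}\right| + \frac{\pi}{4} \right)}}{1000}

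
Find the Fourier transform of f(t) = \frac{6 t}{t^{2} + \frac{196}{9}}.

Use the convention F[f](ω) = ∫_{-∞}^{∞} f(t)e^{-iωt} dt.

F(ω) = - 6 i \pi e^{- \frac{14 \left|{\omega}\right|}{3}} \operatorname{sign}{\left(\omega \right)}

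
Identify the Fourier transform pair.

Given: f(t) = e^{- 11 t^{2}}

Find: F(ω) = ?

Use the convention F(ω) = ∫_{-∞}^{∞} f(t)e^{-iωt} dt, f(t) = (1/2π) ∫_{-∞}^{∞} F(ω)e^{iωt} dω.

F(ω) = \frac{\sqrt{11} \sqrt{\pi} e^{- \frac{\omega^{2}}{44}}}{11}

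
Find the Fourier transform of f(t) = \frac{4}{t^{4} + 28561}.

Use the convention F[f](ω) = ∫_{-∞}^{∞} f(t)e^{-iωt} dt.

F(ω) = \frac{4 \pi e^{- \frac{13 \sqrt{2} \left|{\omega}\right|}{2}} \sin{\left(\frac{13 \sqrt{2} \left|{\omega}\right|}{2} + \frac{\pi}{4} \right)}}{2197}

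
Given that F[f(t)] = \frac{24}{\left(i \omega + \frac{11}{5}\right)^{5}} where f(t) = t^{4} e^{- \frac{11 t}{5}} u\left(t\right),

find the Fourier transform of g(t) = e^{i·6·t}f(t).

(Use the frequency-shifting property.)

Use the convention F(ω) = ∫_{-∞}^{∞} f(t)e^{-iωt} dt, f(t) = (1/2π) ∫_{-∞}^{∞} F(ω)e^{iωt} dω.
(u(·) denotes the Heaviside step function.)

F[g](ω) = \frac{75000}{\left(5 i \left(\omega - 6\right) + 11\right)^{5}}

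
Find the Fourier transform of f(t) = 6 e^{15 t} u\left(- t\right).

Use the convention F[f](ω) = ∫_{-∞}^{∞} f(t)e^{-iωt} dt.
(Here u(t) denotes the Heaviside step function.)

F(ω) = - \frac{6}{i \omega - 15}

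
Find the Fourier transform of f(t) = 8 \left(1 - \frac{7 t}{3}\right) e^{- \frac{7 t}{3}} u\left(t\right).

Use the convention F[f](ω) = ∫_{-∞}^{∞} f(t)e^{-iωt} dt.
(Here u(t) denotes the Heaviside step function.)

F(ω) = \frac{72 i \omega}{- 9 \omega^{2} + 42 i \omega + 49}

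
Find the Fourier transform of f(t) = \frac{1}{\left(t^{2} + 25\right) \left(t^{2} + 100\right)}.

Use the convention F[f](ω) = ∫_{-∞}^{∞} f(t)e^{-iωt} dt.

F(ω) = \frac{\pi \left(2 e^{5 \left|{\omega}\right|} - 1\right) e^{- 10 \left|{\omega}\right|}}{750}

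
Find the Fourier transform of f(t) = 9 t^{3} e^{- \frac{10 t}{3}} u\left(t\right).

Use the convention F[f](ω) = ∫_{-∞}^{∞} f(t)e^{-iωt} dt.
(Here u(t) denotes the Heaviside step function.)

F(ω) = \frac{4374}{\left(3 i \omega + 10\right)^{4}}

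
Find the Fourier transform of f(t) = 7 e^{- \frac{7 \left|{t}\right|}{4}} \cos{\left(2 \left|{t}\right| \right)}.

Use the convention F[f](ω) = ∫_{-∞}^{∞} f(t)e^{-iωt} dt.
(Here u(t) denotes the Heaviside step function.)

F(ω) = \frac{392 \left(16 \omega^{2} + 113\right)}{256 \omega^{4} - 480 \omega^{2} + 12769}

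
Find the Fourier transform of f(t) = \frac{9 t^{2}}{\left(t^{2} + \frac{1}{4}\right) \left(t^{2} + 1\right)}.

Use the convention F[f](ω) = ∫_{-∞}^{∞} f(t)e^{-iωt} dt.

F(ω) = 12 \pi e^{- \left|{\omega}\right|} - 6 \pi e^{- \frac{\left|{\omega}\right|}{2}}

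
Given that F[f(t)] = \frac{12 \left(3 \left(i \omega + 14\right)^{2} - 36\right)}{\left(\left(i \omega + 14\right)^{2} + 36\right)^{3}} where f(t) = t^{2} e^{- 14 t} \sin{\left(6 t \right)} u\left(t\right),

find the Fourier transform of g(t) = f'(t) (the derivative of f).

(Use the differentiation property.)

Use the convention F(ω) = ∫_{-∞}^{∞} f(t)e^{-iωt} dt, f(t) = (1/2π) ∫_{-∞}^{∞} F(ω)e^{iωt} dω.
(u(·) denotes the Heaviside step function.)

F[g](ω) = \frac{36 i \omega \left(\left(i \omega + 14\right)^{2} - 12\right)}{\left(\left(i \omega + 14\right)^{2} + 36\right)^{3}}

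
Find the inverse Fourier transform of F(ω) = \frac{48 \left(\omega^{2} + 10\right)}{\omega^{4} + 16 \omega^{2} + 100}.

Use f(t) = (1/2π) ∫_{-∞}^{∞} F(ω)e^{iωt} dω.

f(t) = 8 e^{- 3 \left|{t}\right|} \cos{\left(\left|{t}\right| \right)}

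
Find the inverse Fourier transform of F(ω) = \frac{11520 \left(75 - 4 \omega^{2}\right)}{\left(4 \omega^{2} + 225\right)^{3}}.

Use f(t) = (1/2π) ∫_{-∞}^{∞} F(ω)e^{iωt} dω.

f(t) = 8 t^{2} e^{- \frac{15 \left|{t}\right|}{2}}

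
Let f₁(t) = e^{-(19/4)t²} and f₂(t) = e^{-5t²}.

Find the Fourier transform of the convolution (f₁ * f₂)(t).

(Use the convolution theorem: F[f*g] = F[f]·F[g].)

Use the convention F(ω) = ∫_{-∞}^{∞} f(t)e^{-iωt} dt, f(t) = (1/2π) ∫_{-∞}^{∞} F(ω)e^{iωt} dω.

F[f₁*f₂](ω) = \frac{2 \sqrt{95} \pi e^{- \frac{39 \omega^{2}}{380}}}{95}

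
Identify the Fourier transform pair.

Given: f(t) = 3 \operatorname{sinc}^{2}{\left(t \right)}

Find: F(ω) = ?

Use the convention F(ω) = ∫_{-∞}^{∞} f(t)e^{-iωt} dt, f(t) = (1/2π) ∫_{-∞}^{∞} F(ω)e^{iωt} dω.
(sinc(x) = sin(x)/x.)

F(ω) = \begin{cases} \frac{3 \pi \left(2 - \left|{\omega}\right|\right)}{2} & \text{for}\: \omega > -2 \wedge \omega < 2 \\0 & \text{otherwise} \end{cases}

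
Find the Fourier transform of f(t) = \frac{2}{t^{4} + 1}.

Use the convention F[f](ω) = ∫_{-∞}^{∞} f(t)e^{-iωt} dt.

F(ω) = 2 \pi e^{- \frac{\sqrt{2} \left|{\omega}\right|}{2}} \sin{\left(\frac{\sqrt{2} \left|{\omega}\right|}{2} + \frac{\pi}{4} \right)}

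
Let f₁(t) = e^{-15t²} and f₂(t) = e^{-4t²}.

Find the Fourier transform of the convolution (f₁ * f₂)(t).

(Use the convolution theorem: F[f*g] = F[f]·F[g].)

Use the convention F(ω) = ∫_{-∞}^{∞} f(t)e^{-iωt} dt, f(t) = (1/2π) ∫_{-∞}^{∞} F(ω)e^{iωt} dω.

F[f₁*f₂](ω) = \frac{\sqrt{15} \pi e^{- \frac{19 \omega^{2}}{240}}}{30}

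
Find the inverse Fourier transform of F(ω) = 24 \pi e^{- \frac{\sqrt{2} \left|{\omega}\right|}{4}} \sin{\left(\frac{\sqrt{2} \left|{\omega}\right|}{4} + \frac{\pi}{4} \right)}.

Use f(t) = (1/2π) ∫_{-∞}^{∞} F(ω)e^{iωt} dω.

f(t) = \frac{3}{t^{4} + \frac{1}{16}}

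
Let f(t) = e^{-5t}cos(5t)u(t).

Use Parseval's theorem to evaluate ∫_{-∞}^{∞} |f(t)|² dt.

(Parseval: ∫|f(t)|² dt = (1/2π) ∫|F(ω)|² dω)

∫|f(t)|² dt = \frac{3}{40}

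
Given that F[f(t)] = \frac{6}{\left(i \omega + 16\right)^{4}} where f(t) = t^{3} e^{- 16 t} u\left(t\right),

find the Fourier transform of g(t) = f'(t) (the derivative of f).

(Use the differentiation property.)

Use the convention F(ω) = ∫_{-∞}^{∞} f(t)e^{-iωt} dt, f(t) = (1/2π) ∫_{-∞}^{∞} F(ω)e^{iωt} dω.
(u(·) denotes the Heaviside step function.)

F[g](ω) = \frac{6 i \omega}{\left(i \omega + 16\right)^{4}}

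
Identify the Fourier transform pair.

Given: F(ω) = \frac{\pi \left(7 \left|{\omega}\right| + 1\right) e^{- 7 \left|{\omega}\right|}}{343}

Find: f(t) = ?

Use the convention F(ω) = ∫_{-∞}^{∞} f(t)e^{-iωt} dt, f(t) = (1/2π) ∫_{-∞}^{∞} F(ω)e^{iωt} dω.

f(t) = \frac{2}{\left(t^{2} + 49\right)^{2}}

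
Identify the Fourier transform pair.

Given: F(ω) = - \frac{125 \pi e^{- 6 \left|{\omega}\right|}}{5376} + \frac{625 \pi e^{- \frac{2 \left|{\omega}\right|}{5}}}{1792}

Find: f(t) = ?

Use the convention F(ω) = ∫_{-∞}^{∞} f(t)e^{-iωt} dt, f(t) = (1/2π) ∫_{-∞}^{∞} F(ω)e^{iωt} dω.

f(t) = \frac{5}{\left(t^{2} + \frac{4}{25}\right) \left(t^{2} + 36\right)}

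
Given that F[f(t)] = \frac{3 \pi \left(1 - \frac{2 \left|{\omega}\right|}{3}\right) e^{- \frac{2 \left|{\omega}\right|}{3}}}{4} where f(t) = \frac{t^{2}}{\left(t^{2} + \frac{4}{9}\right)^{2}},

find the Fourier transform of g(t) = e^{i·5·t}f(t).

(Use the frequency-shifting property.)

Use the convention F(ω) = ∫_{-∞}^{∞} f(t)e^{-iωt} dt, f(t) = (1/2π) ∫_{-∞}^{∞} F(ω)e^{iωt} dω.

F[g](ω) = \frac{\pi \left(3 - 2 \left|{\omega - 5}\right|\right) e^{- \frac{2 \left|{\omega - 5}\right|}{3}}}{4}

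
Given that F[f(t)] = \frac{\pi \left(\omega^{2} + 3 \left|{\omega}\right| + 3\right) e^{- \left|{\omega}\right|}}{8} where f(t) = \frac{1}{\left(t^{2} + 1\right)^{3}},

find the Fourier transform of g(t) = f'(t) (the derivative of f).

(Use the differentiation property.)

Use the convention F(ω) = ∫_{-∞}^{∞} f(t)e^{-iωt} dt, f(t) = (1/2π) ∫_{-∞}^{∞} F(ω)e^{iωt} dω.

F[g](ω) = \frac{i \pi \omega \left(\omega^{2} + 3 \left|{\omega}\right| + 3\right) e^{- \left|{\omega}\right|}}{8}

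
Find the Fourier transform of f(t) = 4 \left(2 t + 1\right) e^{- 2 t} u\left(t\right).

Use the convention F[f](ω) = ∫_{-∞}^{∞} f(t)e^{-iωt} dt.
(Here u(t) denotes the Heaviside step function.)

F(ω) = \frac{4 \left(- i \omega - 4\right)}{\omega^{2} - 4 i \omega - 4}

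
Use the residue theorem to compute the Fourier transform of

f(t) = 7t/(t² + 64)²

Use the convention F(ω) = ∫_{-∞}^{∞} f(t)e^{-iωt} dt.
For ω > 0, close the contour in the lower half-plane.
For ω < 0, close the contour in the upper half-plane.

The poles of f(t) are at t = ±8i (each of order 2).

Let g(z) = f(z)e^{-iωz}; for large |z| the factor e^{-iωz} decays in the lower half-plane when ω > 0 and in the upper half-plane when ω < 0.

Case ω > 0 (lower half-plane, clockwise contour ⇒ F(ω) = -2πi·ΣRes):
  Res_{z = - 8 i} g(z) = \frac{7 \omega e^{- 8 \omega}}{32} (pole of order 2)
  F(ω) = -2πi·ΣRes = - \frac{7 i \pi \omega e^{- 8 \omega}}{16}

Case ω < 0 (upper half-plane, counterclockwise contour ⇒ F(ω) = +2πi·ΣRes):
  Res_{z = 8 i} g(z) = - \frac{7 \omega e^{8 \omega}}{32} (pole of order 2)
  F(ω) = 2πi·ΣRes = - \frac{7 i \pi \omega e^{8 \omega}}{16}

Both cases combine into a single formula in |ω|:

F(ω) = - \frac{7 i \pi \omega e^{- 8 \left|{\omega}\right|}}{16}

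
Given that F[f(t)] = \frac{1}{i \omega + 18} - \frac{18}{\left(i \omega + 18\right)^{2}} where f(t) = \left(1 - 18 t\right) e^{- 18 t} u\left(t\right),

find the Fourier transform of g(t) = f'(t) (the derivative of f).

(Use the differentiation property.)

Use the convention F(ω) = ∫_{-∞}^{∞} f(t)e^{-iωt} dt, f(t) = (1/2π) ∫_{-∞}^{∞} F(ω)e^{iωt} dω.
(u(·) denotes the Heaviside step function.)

F[g](ω) = \frac{\omega^{2}}{\omega^{2} - 36 i \omega - 324}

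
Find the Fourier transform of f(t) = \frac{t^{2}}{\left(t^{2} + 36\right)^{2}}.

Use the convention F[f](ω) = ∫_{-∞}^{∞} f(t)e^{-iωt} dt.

F(ω) = \frac{\pi \left(1 - 6 \left|{\omega}\right|\right) e^{- 6 \left|{\omega}\right|}}{12}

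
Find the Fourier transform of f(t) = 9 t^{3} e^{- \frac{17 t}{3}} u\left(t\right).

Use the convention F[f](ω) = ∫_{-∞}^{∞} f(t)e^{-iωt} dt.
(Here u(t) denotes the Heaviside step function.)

F(ω) = \frac{4374}{\left(3 i \omega + 17\right)^{4}}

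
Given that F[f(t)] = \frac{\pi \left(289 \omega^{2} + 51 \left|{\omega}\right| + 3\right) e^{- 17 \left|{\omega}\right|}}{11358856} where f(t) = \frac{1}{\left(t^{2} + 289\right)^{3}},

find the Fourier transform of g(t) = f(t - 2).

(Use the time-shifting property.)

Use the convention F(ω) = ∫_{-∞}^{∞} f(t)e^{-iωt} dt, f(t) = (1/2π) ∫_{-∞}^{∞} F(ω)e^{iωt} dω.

F[g](ω) = \frac{\pi \left(289 \omega^{2} + 51 \left|{\omega}\right| + 3\right) e^{- 2 i \omega - 17 \left|{\omega}\right|}}{11358856}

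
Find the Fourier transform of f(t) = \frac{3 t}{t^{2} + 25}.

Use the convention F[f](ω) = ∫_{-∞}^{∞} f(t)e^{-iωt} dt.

F(ω) = - 3 i \pi e^{- 5 \left|{\omega}\right|} \operatorname{sign}{\left(\omega \right)}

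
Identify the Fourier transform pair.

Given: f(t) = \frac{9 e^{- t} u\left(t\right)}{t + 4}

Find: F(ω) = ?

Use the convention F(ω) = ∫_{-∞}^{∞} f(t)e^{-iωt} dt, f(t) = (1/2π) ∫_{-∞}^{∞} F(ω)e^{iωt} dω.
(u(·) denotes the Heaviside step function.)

F(ω) = 9 e^{4 i \omega + 4} \operatorname{E}_{1}\left(4 i \omega + 4\right)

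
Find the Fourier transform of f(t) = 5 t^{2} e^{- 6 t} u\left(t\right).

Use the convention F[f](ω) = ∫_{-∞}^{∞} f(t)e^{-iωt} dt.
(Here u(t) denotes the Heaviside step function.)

F(ω) = \frac{10}{\left(i \omega + 6\right)^{3}}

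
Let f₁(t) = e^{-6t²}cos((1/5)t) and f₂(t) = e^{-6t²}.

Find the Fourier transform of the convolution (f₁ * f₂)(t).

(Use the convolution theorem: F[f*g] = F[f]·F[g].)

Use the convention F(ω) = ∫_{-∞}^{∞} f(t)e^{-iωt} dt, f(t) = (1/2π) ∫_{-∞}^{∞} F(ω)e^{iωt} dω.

F[f₁*f₂](ω) = \frac{\pi \left(e^{\frac{\omega}{30}} + 1\right) e^{- \frac{\omega^{2}}{12} - \frac{\omega}{60} - \frac{1}{600}}}{12}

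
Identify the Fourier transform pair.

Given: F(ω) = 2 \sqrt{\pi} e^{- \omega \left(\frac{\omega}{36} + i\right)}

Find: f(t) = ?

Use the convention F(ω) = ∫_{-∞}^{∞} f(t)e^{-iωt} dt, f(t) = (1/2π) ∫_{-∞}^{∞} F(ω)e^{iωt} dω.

f(t) = 6 e^{- 9 \left(t - 1\right)^{2}}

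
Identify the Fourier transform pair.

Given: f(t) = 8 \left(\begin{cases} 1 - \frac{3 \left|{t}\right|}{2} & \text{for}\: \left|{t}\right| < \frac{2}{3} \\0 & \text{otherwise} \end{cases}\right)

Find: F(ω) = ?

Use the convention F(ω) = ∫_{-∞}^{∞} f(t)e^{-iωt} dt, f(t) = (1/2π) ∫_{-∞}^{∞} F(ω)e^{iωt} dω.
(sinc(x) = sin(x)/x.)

F(ω) = \frac{16 \operatorname{sinc}^{2}{\left(\frac{\omega}{3} \right)}}{3}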